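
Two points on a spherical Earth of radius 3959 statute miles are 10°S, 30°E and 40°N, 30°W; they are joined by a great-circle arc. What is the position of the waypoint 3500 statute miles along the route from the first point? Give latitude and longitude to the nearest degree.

Write both endpoints as unit vectors p₁, p₂ with components (cos φ cos λ, cos φ sin λ, sin φ).
The central angle between the endpoints is δ = arccos(p₁·p₂) ≈ 1.302 rad (74.6°). The total great-circle distance is δ·R ≈ 1.302 × 3959 ≈ 5155 mi, so the target fraction is f = 3500/5155 ≈ 0.679.
Interpolate at f ≈ 0.679 with slerp weights a = sin((1−f)δ)/sin δ ≈ 0.421, b = sin(fδ)/sin δ ≈ 0.802.
p = a·p₁ + b·p₂ ≈ (0.891, -0.100, 0.442); φ = arcsin(p_z) ≈ 26.26°, λ = atan2(p_y, p_x) ≈ -6.40°.

≈ 26°N, 6°W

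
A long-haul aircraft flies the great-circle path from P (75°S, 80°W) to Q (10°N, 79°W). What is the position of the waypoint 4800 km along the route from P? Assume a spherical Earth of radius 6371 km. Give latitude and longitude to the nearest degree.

≈ (32°S, 79°W)

From cos δ = sin φ₁ sin φ₂ + cos φ₁ cos φ₂ cos Δλ, the central angle is δ ≈ 1.484 rad (85.0°). The total great-circle distance is δ·R ≈ 1.484 × 6371 ≈ 9452 km, so the target fraction is f = 4800/9452 ≈ 0.508.
Interpolate at f ≈ 0.508 with slerp weights a = sin((1−f)δ)/sin δ ≈ 0.670, b = sin(fδ)/sin δ ≈ 0.687.
p = a·p₁ + b·p₂ ≈ (0.159, -0.835, -0.527); φ = arcsin(p_z) ≈ -31.83°, λ = atan2(p_y, p_x) ≈ -79.20°.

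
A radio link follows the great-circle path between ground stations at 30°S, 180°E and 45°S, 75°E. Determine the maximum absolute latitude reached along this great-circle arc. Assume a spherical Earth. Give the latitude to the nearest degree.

≈ 53°S

The great circle lies in the plane with unit normal n̂ = (p₁ × p₂)/|p₁ × p₂|.
Here n̂_z ≈ -0.603; the vertex latitude is φ_max = arccos|n̂_z| ≈ 52.9°.
Check via Clairaut: cos φ_max = |cos φ₁| · sin C = cos(30.0°)·sin(135.9°) ≈ 0.603, again giving ≈ 52.9°.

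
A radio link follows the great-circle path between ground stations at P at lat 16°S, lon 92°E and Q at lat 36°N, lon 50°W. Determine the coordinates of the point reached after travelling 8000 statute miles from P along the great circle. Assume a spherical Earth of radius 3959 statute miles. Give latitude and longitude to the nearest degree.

≈ lat 41°N, lon 18°W

From cos δ = sin φ₁ sin φ₂ + cos φ₁ cos φ₂ cos Δλ, the central angle is δ ≈ 2.457 rad (140.8°). The total great-circle distance is δ·R ≈ 2.457 × 3959 ≈ 9728 mi, so the target fraction is f = 8000/9728 ≈ 0.822.
Interpolate at f ≈ 0.822 with slerp weights a = sin((1−f)δ)/sin δ ≈ 0.669, b = sin(fδ)/sin δ ≈ 1.424.
p = a·p₁ + b·p₂ ≈ (0.718, -0.240, 0.653); φ = arcsin(p_z) ≈ 40.76°, λ = atan2(p_y, p_x) ≈ -18.49°.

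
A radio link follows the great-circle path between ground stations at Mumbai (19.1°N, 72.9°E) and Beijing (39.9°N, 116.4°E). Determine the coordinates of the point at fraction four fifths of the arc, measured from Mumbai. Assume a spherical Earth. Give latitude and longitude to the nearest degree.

≈ 37°N, 106°E

Write both endpoints as unit vectors p₁, p₂ with components (cos φ cos λ, cos φ sin λ, sin φ).
The central angle between the endpoints is δ = arccos(p₁·p₂) ≈ 0.744 rad (42.6°).
Interpolate at f = 4/5 with slerp weights a = sin((1−f)δ)/sin δ ≈ 0.219, b = sin(fδ)/sin δ ≈ 0.828.
p = a·p₁ + b·p₂ ≈ (-0.222, 0.767, 0.603); φ = arcsin(p_z) ≈ 37.06°, λ = atan2(p_y, p_x) ≈ 106.12°.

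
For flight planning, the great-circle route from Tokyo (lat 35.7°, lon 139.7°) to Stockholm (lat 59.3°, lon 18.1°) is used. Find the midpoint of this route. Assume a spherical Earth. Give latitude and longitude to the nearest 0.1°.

≈ lat 64.2°, lon 101.1°

Write both endpoints as unit vectors p₁, p₂ with components (cos φ cos λ, cos φ sin λ, sin φ).
The central angle between the endpoints is δ = arccos(p₁·p₂) ≈ 1.282 rad (73.5°).
Interpolate at f = 1/2 with slerp weights a = sin((1−f)δ)/sin δ ≈ 0.624, b = sin(fδ)/sin δ ≈ 0.624.
p = a·p₁ + b·p₂ ≈ (-0.084, 0.427, 0.901); φ = arcsin(p_z) ≈ 64.23°, λ = atan2(p_y, p_x) ≈ 101.09°.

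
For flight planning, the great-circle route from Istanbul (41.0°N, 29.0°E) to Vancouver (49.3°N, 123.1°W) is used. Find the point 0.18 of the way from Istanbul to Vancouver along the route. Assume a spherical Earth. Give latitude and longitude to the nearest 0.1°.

Write both endpoints as unit vectors p₁, p₂ with components (cos φ cos λ, cos φ sin λ, sin φ).
The central angle between the endpoints is δ = arccos(p₁·p₂) ≈ 1.508 rad (86.4°).
Interpolate at f = 0.18 with slerp weights a = sin((1−f)δ)/sin δ ≈ 0.947, b = sin(fδ)/sin δ ≈ 0.269.
p = a·p₁ + b·p₂ ≈ (0.529, 0.200, 0.825); φ = arcsin(p_z) ≈ 55.56°, λ = atan2(p_y, p_x) ≈ 20.66°.

≈ 55.6°N, 20.7°E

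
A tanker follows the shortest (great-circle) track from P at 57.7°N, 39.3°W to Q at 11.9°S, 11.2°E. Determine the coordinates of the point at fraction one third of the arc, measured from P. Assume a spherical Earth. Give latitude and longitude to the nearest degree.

≈ 37°N, 14°W

Convert each endpoint to a unit vector on the sphere (x = cos φ cos λ, y = cos φ sin λ, z = sin φ).
The central angle between the endpoints is δ = arccos(p₁·p₂) ≈ 1.412 rad (80.9°).
Interpolate at f = 1/3 with slerp weights a = sin((1−f)δ)/sin δ ≈ 0.819, b = sin(fδ)/sin δ ≈ 0.459.
p = a·p₁ + b·p₂ ≈ (0.779, -0.190, 0.597); φ = arcsin(p_z) ≈ 36.67°, λ = atan2(p_y, p_x) ≈ -13.69°.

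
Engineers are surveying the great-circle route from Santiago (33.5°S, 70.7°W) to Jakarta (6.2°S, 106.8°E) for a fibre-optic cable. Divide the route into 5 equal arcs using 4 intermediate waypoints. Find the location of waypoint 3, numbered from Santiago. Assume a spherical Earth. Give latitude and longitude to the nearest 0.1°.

The haversine formula gives a central angle δ ≈ 2.447 rad (140.2°) between the endpoints.
Interpolate at f = 3/5 with slerp weights a = sin((1−f)δ)/sin δ ≈ 1.297, b = sin(fδ)/sin δ ≈ 1.555.
p = a·p₁ + b·p₂ ≈ (-0.089, 0.459, -0.884); φ = arcsin(p_z) ≈ -62.13°, λ = atan2(p_y, p_x) ≈ 101.01°.

≈ 62.1°S, 101.0°E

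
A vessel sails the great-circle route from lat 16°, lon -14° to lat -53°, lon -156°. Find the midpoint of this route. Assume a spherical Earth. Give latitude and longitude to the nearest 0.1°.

Convert each endpoint to a unit vector on the sphere (x = cos φ cos λ, y = cos φ sin λ, z = sin φ).
The central angle between the endpoints is δ = arccos(p₁·p₂) ≈ 2.313 rad (132.5°).
Interpolate at f = 1/2 with slerp weights a = sin((1−f)δ)/sin δ ≈ 1.242, b = sin(fδ)/sin δ ≈ 1.242.
p = a·p₁ + b·p₂ ≈ (0.476, -0.593, -0.650); φ = arcsin(p_z) ≈ -40.52°, λ = atan2(p_y, p_x) ≈ -51.26°.

≈ lat -40.5°, lon -51.3°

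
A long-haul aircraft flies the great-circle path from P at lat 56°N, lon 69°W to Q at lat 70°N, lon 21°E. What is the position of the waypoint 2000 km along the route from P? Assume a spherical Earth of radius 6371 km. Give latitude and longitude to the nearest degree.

≈ lat 69°N, lon 41°W

Write both endpoints as unit vectors p₁, p₂ with components (cos φ cos λ, cos φ sin λ, sin φ).
The central angle between the endpoints is δ = arccos(p₁·p₂) ≈ 0.678 rad (38.8°). The total great-circle distance is δ·R ≈ 0.678 × 6371 ≈ 4317 km, so the target fraction is f = 2000/4317 ≈ 0.463.
Interpolate at f ≈ 0.463 with slerp weights a = sin((1−f)δ)/sin δ ≈ 0.567, b = sin(fδ)/sin δ ≈ 0.493.
p = a·p₁ + b·p₂ ≈ (0.271, -0.236, 0.933); φ = arcsin(p_z) ≈ 68.95°, λ = atan2(p_y, p_x) ≈ -41.04°.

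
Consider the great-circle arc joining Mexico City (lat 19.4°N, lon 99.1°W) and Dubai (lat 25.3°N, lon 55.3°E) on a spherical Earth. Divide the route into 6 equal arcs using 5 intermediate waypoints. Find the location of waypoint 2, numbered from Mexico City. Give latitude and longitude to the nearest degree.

≈ lat 53°N, lon 64°W

Write both endpoints as unit vectors p₁, p₂ with components (cos φ cos λ, cos φ sin λ, sin φ).
The central angle between the endpoints is δ = arccos(p₁·p₂) ≈ 2.249 rad (128.8°).
Interpolate at f = 2/6 with slerp weights a = sin((1−f)δ)/sin δ ≈ 1.280, b = sin(fδ)/sin δ ≈ 0.875.
p = a·p₁ + b·p₂ ≈ (0.259, -0.542, 0.799); φ = arcsin(p_z) ≈ 53.05°, λ = atan2(p_y, p_x) ≈ -64.47°.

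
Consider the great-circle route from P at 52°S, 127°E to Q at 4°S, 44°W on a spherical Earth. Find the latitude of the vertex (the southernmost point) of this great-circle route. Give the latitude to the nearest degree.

The great circle lies in the plane with unit normal n̂ = (p₁ × p₂)/|p₁ × p₂|.
Here n̂_z ≈ -0.115; the vertex latitude is φ_max = arccos|n̂_z| ≈ 83.4°.
Check via Clairaut: cos φ_max = |cos φ₁| · sin C = cos(52.0°)·sin(169.2°) ≈ 0.115, again giving ≈ 83.4°.

≈ 83°S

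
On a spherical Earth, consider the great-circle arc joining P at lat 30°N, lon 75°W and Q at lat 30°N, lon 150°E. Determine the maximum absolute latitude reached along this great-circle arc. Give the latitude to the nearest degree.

≈ 56°N

The great circle lies in the plane with unit normal n̂ = (p₁ × p₂)/|p₁ × p₂|.
Here n̂_z ≈ -0.552; the vertex latitude is φ_max = arccos|n̂_z| ≈ 56.5°.
Check via Clairaut: cos φ_max = |cos φ₁| · sin C = cos(30.0°)·sin(39.6°) ≈ 0.552, again giving ≈ 56.5°.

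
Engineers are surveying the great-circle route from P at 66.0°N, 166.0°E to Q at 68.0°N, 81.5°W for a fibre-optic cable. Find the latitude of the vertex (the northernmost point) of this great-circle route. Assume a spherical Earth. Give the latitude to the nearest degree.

≈ 77°N

The great circle lies in the plane with unit normal n̂ = (p₁ × p₂)/|p₁ × p₂|.
Here n̂_z ≈ +0.229; the vertex latitude is φ_max = arccos|n̂_z| ≈ 76.8°.
Check via Clairaut: cos φ_max = |cos φ₁| · sin C = cos(66.0°)·sin(34.3°) ≈ 0.229, again giving ≈ 76.8°.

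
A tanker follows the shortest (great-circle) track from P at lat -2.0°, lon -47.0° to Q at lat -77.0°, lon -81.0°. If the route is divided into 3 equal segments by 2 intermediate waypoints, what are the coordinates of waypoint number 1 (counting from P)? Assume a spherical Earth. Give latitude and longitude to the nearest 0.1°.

From cos δ = sin φ₁ sin φ₂ + cos φ₁ cos φ₂ cos Δλ, the central angle is δ ≈ 1.349 rad (77.3°).
Interpolate at f = 1/3 with slerp weights a = sin((1−f)δ)/sin δ ≈ 0.802, b = sin(fδ)/sin δ ≈ 0.445.
p = a·p₁ + b·p₂ ≈ (0.563, -0.686, -0.462); φ = arcsin(p_z) ≈ -27.52°, λ = atan2(p_y, p_x) ≈ -50.62°.

≈ lat -27.5°, lon -50.6°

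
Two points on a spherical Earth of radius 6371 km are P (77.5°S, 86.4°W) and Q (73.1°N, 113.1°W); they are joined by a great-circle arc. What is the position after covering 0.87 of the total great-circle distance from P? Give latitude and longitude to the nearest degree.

The haversine formula gives a central angle δ ≈ 2.642 rad (151.4°) between the endpoints.
Interpolate at f = 0.87 with slerp weights a = sin((1−f)δ)/sin δ ≈ 0.703, b = sin(fδ)/sin δ ≈ 1.559.
p = a·p₁ + b·p₂ ≈ (-0.168, -0.569, 0.805); φ = arcsin(p_z) ≈ 53.62°, λ = atan2(p_y, p_x) ≈ -106.48°.

≈ (54°N, 106°W)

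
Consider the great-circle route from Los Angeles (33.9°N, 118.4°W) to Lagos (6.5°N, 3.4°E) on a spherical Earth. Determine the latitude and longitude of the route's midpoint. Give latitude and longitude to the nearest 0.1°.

≈ 36.8°N, 48.3°W

Convert each endpoint to a unit vector on the sphere (x = cos φ cos λ, y = cos φ sin λ, z = sin φ).
The central angle between the endpoints is δ = arccos(p₁·p₂) ≈ 1.951 rad (111.8°).
Interpolate at f = 1/2 with slerp weights a = sin((1−f)δ)/sin δ ≈ 0.892, b = sin(fδ)/sin δ ≈ 0.892.
p = a·p₁ + b·p₂ ≈ (0.532, -0.599, 0.598); φ = arcsin(p_z) ≈ 36.76°, λ = atan2(p_y, p_x) ≈ -48.35°.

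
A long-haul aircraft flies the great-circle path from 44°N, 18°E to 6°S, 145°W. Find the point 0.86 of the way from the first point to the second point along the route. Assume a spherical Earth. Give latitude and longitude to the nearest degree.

≈ 12°N, 139°W

Write both endpoints as unit vectors p₁, p₂ with components (cos φ cos λ, cos φ sin λ, sin φ).
The central angle between the endpoints is δ = arccos(p₁·p₂) ≈ 2.429 rad (139.2°).
Interpolate at f = 0.86 with slerp weights a = sin((1−f)δ)/sin δ ≈ 0.510, b = sin(fδ)/sin δ ≈ 1.329.
p = a·p₁ + b·p₂ ≈ (-0.733, -0.645, 0.216); φ = arcsin(p_z) ≈ 12.45°, λ = atan2(p_y, p_x) ≈ -138.69°.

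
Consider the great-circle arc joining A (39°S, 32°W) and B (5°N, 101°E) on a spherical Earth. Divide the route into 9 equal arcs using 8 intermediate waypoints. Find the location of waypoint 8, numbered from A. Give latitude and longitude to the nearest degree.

≈ (5°S, 91°E)

Write both endpoints as unit vectors p₁, p₂ with components (cos φ cos λ, cos φ sin λ, sin φ).
The central angle between the endpoints is δ = arccos(p₁·p₂) ≈ 2.193 rad (125.7°).
Interpolate at f = 8/9 with slerp weights a = sin((1−f)δ)/sin δ ≈ 0.297, b = sin(fδ)/sin δ ≈ 1.144.
p = a·p₁ + b·p₂ ≈ (-0.022, 0.996, -0.087); φ = arcsin(p_z) ≈ -5.00°, λ = atan2(p_y, p_x) ≈ 91.25°.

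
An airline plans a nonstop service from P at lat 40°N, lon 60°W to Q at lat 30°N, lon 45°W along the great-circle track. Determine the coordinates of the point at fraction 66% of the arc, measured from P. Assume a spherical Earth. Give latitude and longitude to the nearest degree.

From cos δ = sin φ₁ sin φ₂ + cos φ₁ cos φ₂ cos Δλ, the central angle is δ ≈ 0.276 rad (15.8°).
Interpolate at f = 0.66 with slerp weights a = sin((1−f)δ)/sin δ ≈ 0.344, b = sin(fδ)/sin δ ≈ 0.665.
p = a·p₁ + b·p₂ ≈ (0.539, -0.635, 0.553); φ = arcsin(p_z) ≈ 33.60°, λ = atan2(p_y, p_x) ≈ -49.69°.

≈ lat 34°N, lon 50°W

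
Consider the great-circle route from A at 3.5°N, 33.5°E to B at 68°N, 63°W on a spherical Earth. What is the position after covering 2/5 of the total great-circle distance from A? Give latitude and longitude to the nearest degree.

From cos δ = sin φ₁ sin φ₂ + cos φ₁ cos φ₂ cos Δλ, the central angle is δ ≈ 1.557 rad (89.2°).
Interpolate at f = 2/5 with slerp weights a = sin((1−f)δ)/sin δ ≈ 0.804, b = sin(fδ)/sin δ ≈ 0.583.
p = a·p₁ + b·p₂ ≈ (0.768, 0.248, 0.590); φ = arcsin(p_z) ≈ 36.15°, λ = atan2(p_y, p_x) ≈ 17.91°.

≈ 36°N, 18°E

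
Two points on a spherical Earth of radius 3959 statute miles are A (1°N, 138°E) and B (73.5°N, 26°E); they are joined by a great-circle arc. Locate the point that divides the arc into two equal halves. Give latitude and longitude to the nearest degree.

Convert each endpoint to a unit vector on the sphere (x = cos φ cos λ, y = cos φ sin λ, z = sin φ).
The central angle between the endpoints is δ = arccos(p₁·p₂) ≈ 1.661 rad (95.1°).
Interpolate at f = 1/2 with slerp weights a = sin((1−f)δ)/sin δ ≈ 0.741, b = sin(fδ)/sin δ ≈ 0.741.
p = a·p₁ + b·p₂ ≈ (-0.361, 0.588, 0.724); φ = arcsin(p_z) ≈ 46.35°, λ = atan2(p_y, p_x) ≈ 121.58°.

≈ (46°N, 122°E)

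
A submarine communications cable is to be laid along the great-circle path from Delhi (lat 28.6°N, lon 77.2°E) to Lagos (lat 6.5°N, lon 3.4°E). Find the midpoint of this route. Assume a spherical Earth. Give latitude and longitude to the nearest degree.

From cos δ = sin φ₁ sin φ₂ + cos φ₁ cos φ₂ cos Δλ, the central angle is δ ≈ 1.269 rad (72.7°).
Interpolate at f = 1/2 with slerp weights a = sin((1−f)δ)/sin δ ≈ 0.621, b = sin(fδ)/sin δ ≈ 0.621.
p = a·p₁ + b·p₂ ≈ (0.736, 0.568, 0.367); φ = arcsin(p_z) ≈ 21.56°, λ = atan2(p_y, p_x) ≈ 37.65°.

≈ lat 22°N, lon 38°E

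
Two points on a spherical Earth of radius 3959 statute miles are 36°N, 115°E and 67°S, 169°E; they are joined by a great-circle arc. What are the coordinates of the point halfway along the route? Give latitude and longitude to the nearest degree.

The haversine formula gives a central angle δ ≈ 1.934 rad (110.8°) between the endpoints.
Interpolate at f = 1/2 with slerp weights a = sin((1−f)δ)/sin δ ≈ 0.881, b = sin(fδ)/sin δ ≈ 0.881.
p = a·p₁ + b·p₂ ≈ (-0.639, 0.711, -0.293); φ = arcsin(p_z) ≈ -17.04°, λ = atan2(p_y, p_x) ≈ 131.93°.

≈ 17°S, 132°E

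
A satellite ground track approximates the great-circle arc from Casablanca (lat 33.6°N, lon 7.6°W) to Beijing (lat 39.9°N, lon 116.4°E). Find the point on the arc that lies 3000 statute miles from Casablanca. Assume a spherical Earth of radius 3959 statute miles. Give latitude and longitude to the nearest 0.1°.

≈ lat 57.5°N, lon 46.9°E

Write both endpoints as unit vectors p₁, p₂ with components (cos φ cos λ, cos φ sin λ, sin φ).
The central angle between the endpoints is δ = arccos(p₁·p₂) ≈ 1.573 rad (90.1°). The total great-circle distance is δ·R ≈ 1.573 × 3959 ≈ 6228 mi, so the target fraction is f = 3000/6228 ≈ 0.482.
Interpolate at f ≈ 0.482 with slerp weights a = sin((1−f)δ)/sin δ ≈ 0.728, b = sin(fδ)/sin δ ≈ 0.687.
p = a·p₁ + b·p₂ ≈ (0.367, 0.392, 0.844); φ = arcsin(p_z) ≈ 57.54°, λ = atan2(p_y, p_x) ≈ 46.93°.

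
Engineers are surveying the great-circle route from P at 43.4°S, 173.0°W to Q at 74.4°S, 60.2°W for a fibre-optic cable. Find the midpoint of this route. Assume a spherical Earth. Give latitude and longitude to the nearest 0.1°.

Write both endpoints as unit vectors p₁, p₂ with components (cos φ cos λ, cos φ sin λ, sin φ).
The central angle between the endpoints is δ = arccos(p₁·p₂) ≈ 0.945 rad (54.1°).
Interpolate at f = 1/2 with slerp weights a = sin((1−f)δ)/sin δ ≈ 0.561, b = sin(fδ)/sin δ ≈ 0.561.
p = a·p₁ + b·p₂ ≈ (-0.330, -0.181, -0.927); φ = arcsin(p_z) ≈ -67.91°, λ = atan2(p_y, p_x) ≈ -151.28°.

≈ 67.9°S, 151.3°W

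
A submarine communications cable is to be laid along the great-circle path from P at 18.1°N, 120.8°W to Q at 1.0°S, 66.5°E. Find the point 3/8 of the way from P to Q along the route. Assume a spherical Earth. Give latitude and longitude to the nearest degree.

Convert each endpoint to a unit vector on the sphere (x = cos φ cos λ, y = cos φ sin λ, z = sin φ).
The central angle between the endpoints is δ = arccos(p₁·p₂) ≈ 2.818 rad (161.5°).
Interpolate at f = 3/8 with slerp weights a = sin((1−f)δ)/sin δ ≈ 3.088, b = sin(fδ)/sin δ ≈ 2.738.
p = a·p₁ + b·p₂ ≈ (-0.411, -0.010, 0.912); φ = arcsin(p_z) ≈ 65.72°, λ = atan2(p_y, p_x) ≈ -178.56°.

≈ 66°N, 179°W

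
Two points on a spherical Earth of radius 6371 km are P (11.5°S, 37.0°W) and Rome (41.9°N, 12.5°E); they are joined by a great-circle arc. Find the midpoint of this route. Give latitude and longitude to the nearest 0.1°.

The haversine formula gives a central angle δ ≈ 1.223 rad (70.1°) between the endpoints.
Interpolate at f = 1/2 with slerp weights a = sin((1−f)δ)/sin δ ≈ 0.611, b = sin(fδ)/sin δ ≈ 0.611.
p = a·p₁ + b·p₂ ≈ (0.922, -0.262, 0.286); φ = arcsin(p_z) ≈ 16.62°, λ = atan2(p_y, p_x) ≈ -15.85°.

≈ (16.6°N, 15.9°W)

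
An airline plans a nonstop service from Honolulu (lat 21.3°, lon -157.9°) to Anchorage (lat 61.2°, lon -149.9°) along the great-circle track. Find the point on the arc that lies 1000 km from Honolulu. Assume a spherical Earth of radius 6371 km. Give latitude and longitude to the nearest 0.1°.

≈ lat 30.2°, lon -156.8°

From cos δ = sin φ₁ sin φ₂ + cos φ₁ cos φ₂ cos Δλ, the central angle is δ ≈ 0.703 rad (40.3°). The total great-circle distance is δ·R ≈ 0.703 × 6371 ≈ 4480 km, so the target fraction is f = 1000/4480 ≈ 0.223.
Interpolate at f ≈ 0.223 with slerp weights a = sin((1−f)δ)/sin δ ≈ 0.803, b = sin(fδ)/sin δ ≈ 0.242.
p = a·p₁ + b·p₂ ≈ (-0.794, -0.340, 0.504); φ = arcsin(p_z) ≈ 30.24°, λ = atan2(p_y, p_x) ≈ -156.83°.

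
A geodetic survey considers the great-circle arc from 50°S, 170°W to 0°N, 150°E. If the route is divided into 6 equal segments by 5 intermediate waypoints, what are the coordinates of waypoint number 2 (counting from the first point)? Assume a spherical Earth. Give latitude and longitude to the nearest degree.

≈ 35°S, 172°E

Convert each endpoint to a unit vector on the sphere (x = cos φ cos λ, y = cos φ sin λ, z = sin φ).
The central angle between the endpoints is δ = arccos(p₁·p₂) ≈ 1.056 rad (60.5°).
Interpolate at f = 2/6 with slerp weights a = sin((1−f)δ)/sin δ ≈ 0.744, b = sin(fδ)/sin δ ≈ 0.396.
p = a·p₁ + b·p₂ ≈ (-0.814, 0.115, -0.570); φ = arcsin(p_z) ≈ -34.73°, λ = atan2(p_y, p_x) ≈ 171.95°.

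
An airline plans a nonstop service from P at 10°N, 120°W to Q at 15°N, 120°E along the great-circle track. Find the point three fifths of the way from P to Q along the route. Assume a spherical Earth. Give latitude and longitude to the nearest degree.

Write both endpoints as unit vectors p₁, p₂ with components (cos φ cos λ, cos φ sin λ, sin φ).
The central angle between the endpoints is δ = arccos(p₁·p₂) ≈ 2.016 rad (115.5°).
Interpolate at f = 3/5 with slerp weights a = sin((1−f)δ)/sin δ ≈ 0.800, b = sin(fδ)/sin δ ≈ 1.037.
p = a·p₁ + b·p₂ ≈ (-0.894, 0.185, 0.407); φ = arcsin(p_z) ≈ 24.03°, λ = atan2(p_y, p_x) ≈ 168.32°.

≈ 24°N, 168°E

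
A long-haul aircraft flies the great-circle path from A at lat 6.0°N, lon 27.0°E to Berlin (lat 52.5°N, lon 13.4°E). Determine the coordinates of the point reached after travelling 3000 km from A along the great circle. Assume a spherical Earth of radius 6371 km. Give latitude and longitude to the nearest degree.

From cos δ = sin φ₁ sin φ₂ + cos φ₁ cos φ₂ cos Δλ, the central angle is δ ≈ 0.835 rad (47.8°). The total great-circle distance is δ·R ≈ 0.835 × 6371 ≈ 5318 km, so the target fraction is f = 3000/5318 ≈ 0.564.
Interpolate at f ≈ 0.564 with slerp weights a = sin((1−f)δ)/sin δ ≈ 0.480, b = sin(fδ)/sin δ ≈ 0.612.
p = a·p₁ + b·p₂ ≈ (0.788, 0.303, 0.536); φ = arcsin(p_z) ≈ 32.40°, λ = atan2(p_y, p_x) ≈ 21.04°.

≈ lat 32°N, lon 21°E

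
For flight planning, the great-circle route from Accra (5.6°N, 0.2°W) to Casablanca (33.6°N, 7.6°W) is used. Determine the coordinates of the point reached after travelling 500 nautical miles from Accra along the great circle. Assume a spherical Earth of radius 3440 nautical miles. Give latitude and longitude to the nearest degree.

≈ 14°N, 2°W

Convert each endpoint to a unit vector on the sphere (x = cos φ cos λ, y = cos φ sin λ, z = sin φ).
The central angle between the endpoints is δ = arccos(p₁·p₂) ≈ 0.503 rad (28.8°). The total great-circle distance is δ·R ≈ 0.503 × 3440 ≈ 1731 nmi, so the target fraction is f = 500/1731 ≈ 0.289.
Interpolate at f ≈ 0.289 with slerp weights a = sin((1−f)δ)/sin δ ≈ 0.726, b = sin(fδ)/sin δ ≈ 0.300.
p = a·p₁ + b·p₂ ≈ (0.971, -0.036, 0.237); φ = arcsin(p_z) ≈ 13.71°, λ = atan2(p_y, p_x) ≈ -2.10°.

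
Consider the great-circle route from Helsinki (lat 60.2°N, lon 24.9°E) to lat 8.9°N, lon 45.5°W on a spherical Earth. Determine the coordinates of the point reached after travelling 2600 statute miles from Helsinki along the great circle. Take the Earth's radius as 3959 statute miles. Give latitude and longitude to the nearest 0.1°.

≈ lat 38.3°N, lon 24.5°W

Convert each endpoint to a unit vector on the sphere (x = cos φ cos λ, y = cos φ sin λ, z = sin φ).
The central angle between the endpoints is δ = arccos(p₁·p₂) ≈ 1.267 rad (72.6°). The total great-circle distance is δ·R ≈ 1.267 × 3959 ≈ 5017 mi, so the target fraction is f = 2600/5017 ≈ 0.518.
Interpolate at f ≈ 0.518 with slerp weights a = sin((1−f)δ)/sin δ ≈ 0.601, b = sin(fδ)/sin δ ≈ 0.640.
p = a·p₁ + b·p₂ ≈ (0.714, -0.325, 0.620); φ = arcsin(p_z) ≈ 38.34°, λ = atan2(p_y, p_x) ≈ -24.49°.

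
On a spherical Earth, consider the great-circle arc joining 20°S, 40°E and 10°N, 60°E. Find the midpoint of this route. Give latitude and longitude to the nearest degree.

Write both endpoints as unit vectors p₁, p₂ with components (cos φ cos λ, cos φ sin λ, sin φ).
The central angle between the endpoints is δ = arccos(p₁·p₂) ≈ 0.626 rad (35.9°).
Interpolate at f = 1/2 with slerp weights a = sin((1−f)δ)/sin δ ≈ 0.526, b = sin(fδ)/sin δ ≈ 0.526.
p = a·p₁ + b·p₂ ≈ (0.637, 0.766, -0.088); φ = arcsin(p_z) ≈ -5.08°, λ = atan2(p_y, p_x) ≈ 50.24°.

≈ 5°S, 50°E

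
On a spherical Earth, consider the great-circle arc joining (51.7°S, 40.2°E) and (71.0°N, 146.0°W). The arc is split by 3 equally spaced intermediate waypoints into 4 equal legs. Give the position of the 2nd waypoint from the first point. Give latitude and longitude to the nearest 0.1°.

≈ (28.3°N, 47.0°E)

From cos δ = sin φ₁ sin φ₂ + cos φ₁ cos φ₂ cos Δλ, the central angle is δ ≈ 2.801 rad (160.5°).
Interpolate at f = 2/4 with slerp weights a = sin((1−f)δ)/sin δ ≈ 2.952, b = sin(fδ)/sin δ ≈ 2.952.
p = a·p₁ + b·p₂ ≈ (0.601, 0.643, 0.475); φ = arcsin(p_z) ≈ 28.33°, λ = atan2(p_y, p_x) ≈ 46.97°.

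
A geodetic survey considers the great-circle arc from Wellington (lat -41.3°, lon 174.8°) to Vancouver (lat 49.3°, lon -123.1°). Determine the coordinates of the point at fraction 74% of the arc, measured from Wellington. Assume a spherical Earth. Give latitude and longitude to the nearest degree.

≈ lat 27°, lon -144°

Convert each endpoint to a unit vector on the sphere (x = cos φ cos λ, y = cos φ sin λ, z = sin φ).
The central angle between the endpoints is δ = arccos(p₁·p₂) ≈ 1.845 rad (105.7°).
Interpolate at f = 0.74 with slerp weights a = sin((1−f)δ)/sin δ ≈ 0.480, b = sin(fδ)/sin δ ≈ 1.017.
p = a·p₁ + b·p₂ ≈ (-0.721, -0.523, 0.455); φ = arcsin(p_z) ≈ 27.04°, λ = atan2(p_y, p_x) ≈ -144.05°.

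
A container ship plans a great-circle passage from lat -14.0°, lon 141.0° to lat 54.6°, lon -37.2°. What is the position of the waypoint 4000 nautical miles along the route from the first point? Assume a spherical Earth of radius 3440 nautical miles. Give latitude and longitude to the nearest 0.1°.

≈ lat 52.6°, lon 138.6°

Convert each endpoint to a unit vector on the sphere (x = cos φ cos λ, y = cos φ sin λ, z = sin φ).
The central angle between the endpoints is δ = arccos(p₁·p₂) ≈ 2.433 rad (139.4°). The total great-circle distance is δ·R ≈ 2.433 × 3440 ≈ 8368 nmi, so the target fraction is f = 4000/8368 ≈ 0.478.
Interpolate at f ≈ 0.478 with slerp weights a = sin((1−f)δ)/sin δ ≈ 1.467, b = sin(fδ)/sin δ ≈ 1.410.
p = a·p₁ + b·p₂ ≈ (-0.456, 0.402, 0.794); φ = arcsin(p_z) ≈ 52.59°, λ = atan2(p_y, p_x) ≈ 138.58°.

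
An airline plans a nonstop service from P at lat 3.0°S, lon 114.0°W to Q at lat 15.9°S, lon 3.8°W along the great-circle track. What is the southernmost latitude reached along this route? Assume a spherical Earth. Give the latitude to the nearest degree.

The great circle lies in the plane with unit normal n̂ = (p₁ × p₂)/|p₁ × p₂|.
Here n̂_z ≈ +0.950; the vertex latitude is φ_max = arccos|n̂_z| ≈ 18.1°.
Check via Clairaut: cos φ_max = |cos φ₁| · sin C = cos(3.0°)·sin(107.9°) ≈ 0.950, again giving ≈ 18.1°.

≈ 18°S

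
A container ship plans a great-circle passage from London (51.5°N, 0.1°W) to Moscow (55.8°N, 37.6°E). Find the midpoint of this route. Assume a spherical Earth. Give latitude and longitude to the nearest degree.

Write both endpoints as unit vectors p₁, p₂ with components (cos φ cos λ, cos φ sin λ, sin φ).
The central angle between the endpoints is δ = arccos(p₁·p₂) ≈ 0.392 rad (22.5°).
Interpolate at f = 1/2 with slerp weights a = sin((1−f)δ)/sin δ ≈ 0.510, b = sin(fδ)/sin δ ≈ 0.510.
p = a·p₁ + b·p₂ ≈ (0.544, 0.174, 0.821); φ = arcsin(p_z) ≈ 55.14°, λ = atan2(p_y, p_x) ≈ 17.75°.

≈ 55°N, 18°E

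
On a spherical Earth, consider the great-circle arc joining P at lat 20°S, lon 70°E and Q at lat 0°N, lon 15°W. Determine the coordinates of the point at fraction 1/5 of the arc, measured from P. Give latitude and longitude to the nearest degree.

Convert each endpoint to a unit vector on the sphere (x = cos φ cos λ, y = cos φ sin λ, z = sin φ).
The central angle between the endpoints is δ = arccos(p₁·p₂) ≈ 1.489 rad (85.3°).
Interpolate at f = 1/5 with slerp weights a = sin((1−f)δ)/sin δ ≈ 0.932, b = sin(fδ)/sin δ ≈ 0.294.
p = a·p₁ + b·p₂ ≈ (0.584, 0.747, -0.319); φ = arcsin(p_z) ≈ -18.59°, λ = atan2(p_y, p_x) ≈ 51.98°.

≈ lat 19°S, lon 52°E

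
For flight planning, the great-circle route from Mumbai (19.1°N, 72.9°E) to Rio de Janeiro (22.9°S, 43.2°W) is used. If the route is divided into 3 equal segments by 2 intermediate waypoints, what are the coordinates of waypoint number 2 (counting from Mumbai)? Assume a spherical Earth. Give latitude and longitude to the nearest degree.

≈ (12°S, 3°W)

The haversine formula gives a central angle δ ≈ 2.106 rad (120.7°) between the endpoints.
Interpolate at f = 2/3 with slerp weights a = sin((1−f)δ)/sin δ ≈ 0.751, b = sin(fδ)/sin δ ≈ 1.147.
p = a·p₁ + b·p₂ ≈ (0.979, -0.045, -0.200); φ = arcsin(p_z) ≈ -11.56°, λ = atan2(p_y, p_x) ≈ -2.62°.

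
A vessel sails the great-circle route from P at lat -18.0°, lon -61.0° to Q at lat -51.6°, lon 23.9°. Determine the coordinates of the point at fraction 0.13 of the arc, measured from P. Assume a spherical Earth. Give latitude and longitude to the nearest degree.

The haversine formula gives a central angle δ ≈ 1.272 rad (72.9°) between the endpoints.
Interpolate at f = 0.13 with slerp weights a = sin((1−f)δ)/sin δ ≈ 0.936, b = sin(fδ)/sin δ ≈ 0.172.
p = a·p₁ + b·p₂ ≈ (0.529, -0.735, -0.424); φ = arcsin(p_z) ≈ -25.09°, λ = atan2(p_y, p_x) ≈ -54.24°.

≈ lat -25°, lon -54°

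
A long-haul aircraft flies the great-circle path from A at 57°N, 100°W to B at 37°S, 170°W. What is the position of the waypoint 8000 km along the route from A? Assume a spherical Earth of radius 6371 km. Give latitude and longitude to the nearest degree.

≈ 3°S, 150°W

Convert each endpoint to a unit vector on the sphere (x = cos φ cos λ, y = cos φ sin λ, z = sin φ).
The central angle between the endpoints is δ = arccos(p₁·p₂) ≈ 1.935 rad (110.9°). The total great-circle distance is δ·R ≈ 1.935 × 6371 ≈ 12326 km, so the target fraction is f = 8000/12326 ≈ 0.649.
Interpolate at f ≈ 0.649 with slerp weights a = sin((1−f)δ)/sin δ ≈ 0.672, b = sin(fδ)/sin δ ≈ 1.017.
p = a·p₁ + b·p₂ ≈ (-0.864, -0.502, -0.049); φ = arcsin(p_z) ≈ -2.79°, λ = atan2(p_y, p_x) ≈ -149.86°.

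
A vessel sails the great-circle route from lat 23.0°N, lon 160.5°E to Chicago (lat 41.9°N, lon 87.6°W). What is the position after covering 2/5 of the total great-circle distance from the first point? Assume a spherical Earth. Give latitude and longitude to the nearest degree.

≈ lat 45°N, lon 165°W

Convert each endpoint to a unit vector on the sphere (x = cos φ cos λ, y = cos φ sin λ, z = sin φ).
The central angle between the endpoints is δ = arccos(p₁·p₂) ≈ 1.565 rad (89.7°).
Interpolate at f = 2/5 with slerp weights a = sin((1−f)δ)/sin δ ≈ 0.807, b = sin(fδ)/sin δ ≈ 0.586.
p = a·p₁ + b·p₂ ≈ (-0.682, -0.188, 0.707); φ = arcsin(p_z) ≈ 44.97°, λ = atan2(p_y, p_x) ≈ -164.60°.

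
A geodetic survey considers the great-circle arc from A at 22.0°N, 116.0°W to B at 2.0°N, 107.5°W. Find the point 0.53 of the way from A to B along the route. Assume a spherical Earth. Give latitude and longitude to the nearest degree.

≈ 11°N, 111°W

The haversine formula gives a central angle δ ≈ 0.378 rad (21.6°) between the endpoints.
Interpolate at f = 0.53 with slerp weights a = sin((1−f)δ)/sin δ ≈ 0.479, b = sin(fδ)/sin δ ≈ 0.539.
p = a·p₁ + b·p₂ ≈ (-0.357, -0.913, 0.198); φ = arcsin(p_z) ≈ 11.43°, λ = atan2(p_y, p_x) ≈ -111.34°.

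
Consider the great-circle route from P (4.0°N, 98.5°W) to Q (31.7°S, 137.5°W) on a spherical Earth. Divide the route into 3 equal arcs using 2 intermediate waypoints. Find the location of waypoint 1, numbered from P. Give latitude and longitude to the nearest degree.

Convert each endpoint to a unit vector on the sphere (x = cos φ cos λ, y = cos φ sin λ, z = sin φ).
The central angle between the endpoints is δ = arccos(p₁·p₂) ≈ 0.898 rad (51.5°).
Interpolate at f = 1/3 with slerp weights a = sin((1−f)δ)/sin δ ≈ 0.721, b = sin(fδ)/sin δ ≈ 0.377.
p = a·p₁ + b·p₂ ≈ (-0.343, -0.928, -0.148); φ = arcsin(p_z) ≈ -8.50°, λ = atan2(p_y, p_x) ≈ -110.28°.

≈ (9°S, 110°W)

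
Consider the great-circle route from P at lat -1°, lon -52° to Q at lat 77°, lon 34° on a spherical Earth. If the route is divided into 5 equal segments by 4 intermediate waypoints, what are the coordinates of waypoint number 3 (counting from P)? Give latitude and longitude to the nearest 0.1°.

≈ lat 51.1°, lon -35.2°

From cos δ = sin φ₁ sin φ₂ + cos φ₁ cos φ₂ cos Δλ, the central angle is δ ≈ 1.572 rad (90.1°).
Interpolate at f = 3/5 with slerp weights a = sin((1−f)δ)/sin δ ≈ 0.588, b = sin(fδ)/sin δ ≈ 0.809.
p = a·p₁ + b·p₂ ≈ (0.513, -0.362, 0.778); φ = arcsin(p_z) ≈ 51.12°, λ = atan2(p_y, p_x) ≈ -35.18°.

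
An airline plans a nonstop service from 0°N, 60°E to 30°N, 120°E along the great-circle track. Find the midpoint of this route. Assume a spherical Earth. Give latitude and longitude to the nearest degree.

Convert each endpoint to a unit vector on the sphere (x = cos φ cos λ, y = cos φ sin λ, z = sin φ).
The central angle between the endpoints is δ = arccos(p₁·p₂) ≈ 1.123 rad (64.3°).
Interpolate at f = 1/2 with slerp weights a = sin((1−f)δ)/sin δ ≈ 0.591, b = sin(fδ)/sin δ ≈ 0.591.
p = a·p₁ + b·p₂ ≈ (0.040, 0.955, 0.295); φ = arcsin(p_z) ≈ 17.18°, λ = atan2(p_y, p_x) ≈ 87.63°.

≈ 17°N, 88°E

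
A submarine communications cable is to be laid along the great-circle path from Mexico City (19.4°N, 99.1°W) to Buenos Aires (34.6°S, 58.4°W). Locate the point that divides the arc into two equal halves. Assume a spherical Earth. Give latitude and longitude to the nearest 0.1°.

Convert each endpoint to a unit vector on the sphere (x = cos φ cos λ, y = cos φ sin λ, z = sin φ).
The central angle between the endpoints is δ = arccos(p₁·p₂) ≈ 1.159 rad (66.4°).
Interpolate at f = 1/2 with slerp weights a = sin((1−f)δ)/sin δ ≈ 0.598, b = sin(fδ)/sin δ ≈ 0.598.
p = a·p₁ + b·p₂ ≈ (0.169, -0.976, -0.141); φ = arcsin(p_z) ≈ -8.10°, λ = atan2(p_y, p_x) ≈ -80.19°.

≈ 8.1°S, 80.2°W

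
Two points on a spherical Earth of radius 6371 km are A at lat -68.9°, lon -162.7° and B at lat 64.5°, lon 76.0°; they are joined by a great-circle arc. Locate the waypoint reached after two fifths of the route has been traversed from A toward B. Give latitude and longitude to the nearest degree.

Convert each endpoint to a unit vector on the sphere (x = cos φ cos λ, y = cos φ sin λ, z = sin φ).
The central angle between the endpoints is δ = arccos(p₁·p₂) ≈ 2.746 rad (157.3°).
Interpolate at f = 2/5 with slerp weights a = sin((1−f)δ)/sin δ ≈ 2.584, b = sin(fδ)/sin δ ≈ 2.308.
p = a·p₁ + b·p₂ ≈ (-0.648, 0.687, -0.328); φ = arcsin(p_z) ≈ -19.15°, λ = atan2(p_y, p_x) ≈ 133.31°.

≈ lat -19°, lon 133°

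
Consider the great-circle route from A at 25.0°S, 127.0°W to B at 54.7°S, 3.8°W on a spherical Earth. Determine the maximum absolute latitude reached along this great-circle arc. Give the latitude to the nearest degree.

≈ 64°S

The great circle lies in the plane with unit normal n̂ = (p₁ × p₂)/|p₁ × p₂|.
Here n̂_z ≈ +0.439; the vertex latitude is φ_max = arccos|n̂_z| ≈ 64.0°.
Check via Clairaut: cos φ_max = |cos φ₁| · sin C = cos(25.0°)·sin(151.0°) ≈ 0.439, again giving ≈ 64.0°.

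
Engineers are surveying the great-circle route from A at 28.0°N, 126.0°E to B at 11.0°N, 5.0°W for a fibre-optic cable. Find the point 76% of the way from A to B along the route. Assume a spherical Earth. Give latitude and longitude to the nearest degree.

From cos δ = sin φ₁ sin φ₂ + cos φ₁ cos φ₂ cos Δλ, the central angle is δ ≈ 2.070 rad (118.6°).
Interpolate at f = 0.76 with slerp weights a = sin((1−f)δ)/sin δ ≈ 0.543, b = sin(fδ)/sin δ ≈ 1.139.
p = a·p₁ + b·p₂ ≈ (0.832, 0.290, 0.472); φ = arcsin(p_z) ≈ 28.19°, λ = atan2(p_y, p_x) ≈ 19.24°.

≈ 28°N, 19°E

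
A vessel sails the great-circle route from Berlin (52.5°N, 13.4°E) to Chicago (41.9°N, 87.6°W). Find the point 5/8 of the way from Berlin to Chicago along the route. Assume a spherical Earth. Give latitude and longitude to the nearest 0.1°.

Convert each endpoint to a unit vector on the sphere (x = cos φ cos λ, y = cos φ sin λ, z = sin φ).
The central angle between the endpoints is δ = arccos(p₁·p₂) ≈ 1.111 rad (63.7°).
Interpolate at f = 5/8 with slerp weights a = sin((1−f)δ)/sin δ ≈ 0.452, b = sin(fδ)/sin δ ≈ 0.714.
p = a·p₁ + b·p₂ ≈ (0.290, -0.467, 0.835); φ = arcsin(p_z) ≈ 56.64°, λ = atan2(p_y, p_x) ≈ -58.21°.

≈ 56.6°N, 58.2°W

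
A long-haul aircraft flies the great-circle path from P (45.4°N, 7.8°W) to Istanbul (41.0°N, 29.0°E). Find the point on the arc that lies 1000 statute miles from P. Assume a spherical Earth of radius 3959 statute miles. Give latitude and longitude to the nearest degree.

Convert each endpoint to a unit vector on the sphere (x = cos φ cos λ, y = cos φ sin λ, z = sin φ).
The central angle between the endpoints is δ = arccos(p₁·p₂) ≈ 0.470 rad (26.9°). The total great-circle distance is δ·R ≈ 0.470 × 3959 ≈ 1862 mi, so the target fraction is f = 1000/1862 ≈ 0.537.
Interpolate at f ≈ 0.537 with slerp weights a = sin((1−f)δ)/sin δ ≈ 0.477, b = sin(fδ)/sin δ ≈ 0.552.
p = a·p₁ + b·p₂ ≈ (0.696, 0.156, 0.701); φ = arcsin(p_z) ≈ 44.52°, λ = atan2(p_y, p_x) ≈ 12.67°.

≈ (45°N, 13°E)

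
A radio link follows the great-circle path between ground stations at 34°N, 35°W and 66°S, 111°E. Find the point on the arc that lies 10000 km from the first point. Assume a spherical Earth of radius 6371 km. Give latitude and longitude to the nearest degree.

≈ 50°S, 1°E

Convert each endpoint to a unit vector on the sphere (x = cos φ cos λ, y = cos φ sin λ, z = sin φ).
The central angle between the endpoints is δ = arccos(p₁·p₂) ≈ 2.482 rad (142.2°). The total great-circle distance is δ·R ≈ 2.482 × 6371 ≈ 15814 km, so the target fraction is f = 10000/15814 ≈ 0.632.
Interpolate at f ≈ 0.632 with slerp weights a = sin((1−f)δ)/sin δ ≈ 1.291, b = sin(fδ)/sin δ ≈ 1.632.
p = a·p₁ + b·p₂ ≈ (0.639, 0.006, -0.769); φ = arcsin(p_z) ≈ -50.27°, λ = atan2(p_y, p_x) ≈ 0.52°.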